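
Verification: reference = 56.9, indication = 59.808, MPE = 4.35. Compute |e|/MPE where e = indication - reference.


e = indication - reference = 59.808 - 56.9 = 2.9080
|e| = 2.9080
ratio = |e| / MPE = 2.9080 / 4.35
ratio = 0.6685

0.6685


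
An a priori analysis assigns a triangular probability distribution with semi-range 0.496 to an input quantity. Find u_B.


u_B = half_width / sqrt(6)
u_B = 0.496 / 2.4494897
u_B = 0.2025

0.2025


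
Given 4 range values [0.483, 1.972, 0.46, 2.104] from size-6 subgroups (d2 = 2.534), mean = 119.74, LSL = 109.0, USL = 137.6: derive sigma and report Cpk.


R_bar = (0.483 + 1.972 + 0.46 + 2.104) / 4 = 1.25475
sigma = R_bar / d2 = 1.25475 / 2.534 = 0.49516575
Cp = (USL - LSL)/(6*sigma) = (137.6 - 109.0)/(6*0.49516575) = 9.6264
Cpu = (137.6 - 119.74)/(3*0.49516575) = 12.0229
Cpl = (119.74 - 109.0)/(3*0.49516575) = 7.2299
Cpk = min(Cpu, Cpl) = 7.2299

7.2299


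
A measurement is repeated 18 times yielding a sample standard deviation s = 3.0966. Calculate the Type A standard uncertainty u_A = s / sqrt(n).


u_A = s / sqrt(n)
u_A = 3.0966 / sqrt(18)
u_A = 3.0966 / 4.2426407
u_A = 0.7299

0.7299


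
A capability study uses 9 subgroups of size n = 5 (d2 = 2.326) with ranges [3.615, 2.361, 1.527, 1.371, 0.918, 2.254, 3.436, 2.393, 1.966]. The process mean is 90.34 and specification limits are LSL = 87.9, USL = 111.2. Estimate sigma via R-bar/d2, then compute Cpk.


R_bar = (3.615 + 2.361 + 1.527 + 1.371 + 0.918 + 2.254 + 3.436 + 2.393 + 1.966) / 9 = 2.2045556
sigma = R_bar / d2 = 2.2045556 / 2.326 = 0.94778831
Cp = (USL - LSL)/(6*sigma) = (111.2 - 87.9)/(6*0.94778831) = 4.0973
Cpu = (111.2 - 90.34)/(3*0.94778831) = 7.3364
Cpl = (90.34 - 87.9)/(3*0.94778831) = 0.8581
Cpk = min(Cpu, Cpl) = 0.8581

0.8581


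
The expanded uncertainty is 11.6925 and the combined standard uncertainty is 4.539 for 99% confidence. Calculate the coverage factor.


k = U / uc
k = 11.6925 / 4.539
k = 2.576

2.576


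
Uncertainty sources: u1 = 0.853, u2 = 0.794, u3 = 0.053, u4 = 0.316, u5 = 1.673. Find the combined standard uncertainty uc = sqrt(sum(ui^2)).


uc = sqrt(0.853^2 + 0.794^2 + 0.053^2 + 0.316^2 + 1.673^2)
uc = sqrt(4.259639)
uc = 2.0639

2.0639


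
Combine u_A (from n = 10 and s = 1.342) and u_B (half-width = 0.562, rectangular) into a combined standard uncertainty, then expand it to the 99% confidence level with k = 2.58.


u_A = s / sqrt(n) = 1.342 / sqrt(10) = 0.42437766
u_B = half_width / sqrt(3) = 0.562 / sqrt(3) = 0.32447085
uc = sqrt(u_A^2 + u_B^2) = sqrt(0.42437766^2 + 0.32447085^2) = 0.53420757
U = k * uc = 2.58 * 0.53420757
U = 1.3783

1.3783


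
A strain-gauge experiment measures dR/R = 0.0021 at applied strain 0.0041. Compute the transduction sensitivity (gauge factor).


GF = (dR/R) / epsilon
= 0.0021 / 0.0041
= 0.5122

0.5122


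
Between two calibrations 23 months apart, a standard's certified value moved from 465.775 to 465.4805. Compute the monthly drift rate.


rate = (v2 - v1) / months
= (465.4805 - 465.775) / 23
= -0.2945 / 23
= -0.0128

-0.0128


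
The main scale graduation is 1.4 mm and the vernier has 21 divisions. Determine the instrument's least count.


LC = MSD / n_div
= 1.4 / 21
= 0.0667

0.0667


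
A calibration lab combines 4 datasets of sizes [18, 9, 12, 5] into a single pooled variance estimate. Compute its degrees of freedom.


nu = sum_i (n_i - 1)
nu = ((18 - 1) + (9 - 1) + (12 - 1) + (5 - 1))
nu = 17 + 8 + 11 + 4
nu = 40

40


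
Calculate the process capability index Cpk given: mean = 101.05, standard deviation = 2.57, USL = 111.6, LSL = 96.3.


Cpu = (USL - mean) / (3*sigma) = (111.6 - 101.05) / (3*2.57) = 1.3684
Cpl = (mean - LSL) / (3*sigma) = (101.05 - 96.3) / (3*2.57) = 0.6161
Cpk = min(Cpu, Cpl) = 0.6161

0.6161


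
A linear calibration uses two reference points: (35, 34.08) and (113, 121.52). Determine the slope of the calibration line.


slope = (y2 - y1) / (x2 - x1)
= (121.52 - 34.08) / (113 - 35)
= 87.4400 / 78
= 1.1210

1.1210


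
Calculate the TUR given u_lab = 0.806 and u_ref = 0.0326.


TUR = u_lab / u_ref
= 0.806 / 0.0326
= 24.7239

24.7239


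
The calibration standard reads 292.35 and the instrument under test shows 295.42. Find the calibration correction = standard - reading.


Correction = standard - reading
= 292.35 - 295.42
= -3.0700

-3.0700


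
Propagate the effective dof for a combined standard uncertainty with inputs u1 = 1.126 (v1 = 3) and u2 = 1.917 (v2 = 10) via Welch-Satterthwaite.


uc = sqrt(u1^2 + u2^2) = sqrt(1.126^2 + 1.917^2) = 2.223233
v_eff = uc^4 / (u1^4/v1 + u2^4/v2)
= 2.223233^4 / (1.126^4/3 + 1.917^4/10)
= 24.430926 / 1.8863174
v_eff = 12.9517

12.9517


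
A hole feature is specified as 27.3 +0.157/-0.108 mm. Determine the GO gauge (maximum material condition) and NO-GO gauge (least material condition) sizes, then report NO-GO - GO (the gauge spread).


GO = nominal - lower_tol (smallest hole = maximum material condition)
GO = 27.3 - 0.108 = 27.192
NO-GO = nominal + upper_tol (largest hole = least material condition)
NO-GO = 27.3 + 0.157 = 27.457
spread = NO-GO - GO = 27.457 - 27.192 = 0.2650

0.2650


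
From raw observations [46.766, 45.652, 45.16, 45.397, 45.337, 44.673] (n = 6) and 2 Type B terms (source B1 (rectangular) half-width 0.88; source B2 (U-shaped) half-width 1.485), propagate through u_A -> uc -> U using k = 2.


mean = (46.766 + 45.652 + 45.16 + 45.397 + 45.337 + 44.673) / 6 = 45.4975
s = sqrt(sum((x - mean)^2)/(n-1)) = 0.70178765
u_A = s / sqrt(n) = 0.70178765 / sqrt(6) = 0.28650361
u_B1 = 0.88 / sqrt(3) = 0.50806824
u_B2 = 1.485 / sqrt(2) = 1.0500536
uc = sqrt(0.28650361^2 + 0.50806824^2 + 1.0500536^2) = 1.2011787
U = k * uc = 2 * 1.2011787
U = 2.4024

2.4024


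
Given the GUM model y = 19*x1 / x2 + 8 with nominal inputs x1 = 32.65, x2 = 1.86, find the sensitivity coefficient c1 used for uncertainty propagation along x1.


y = 19*x1 / x2 + 8
dy/dx1 = 19/x2
Evaluate at x2 = 1.86: c1 = 19 / 1.86
c1 = 10.2151

10.2151


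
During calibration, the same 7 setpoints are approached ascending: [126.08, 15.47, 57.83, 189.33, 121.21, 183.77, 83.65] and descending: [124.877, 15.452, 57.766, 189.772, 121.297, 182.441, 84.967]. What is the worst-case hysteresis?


|126.08 - 124.877| = 1.2030
|15.47 - 15.452| = 0.0180
|57.83 - 57.766| = 0.0640
|189.33 - 189.772| = 0.4420
|121.21 - 121.297| = 0.0870
|183.77 - 182.441| = 1.3290
|83.65 - 84.967| = 1.3170
hysteresis = max(diffs) = 1.3290

1.3290


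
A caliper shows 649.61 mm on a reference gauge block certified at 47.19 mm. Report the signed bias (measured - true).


Systematic error = measured - true
= 649.61 - 47.19
= 602.4200

602.4200


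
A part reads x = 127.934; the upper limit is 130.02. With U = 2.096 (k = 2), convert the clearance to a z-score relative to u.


u = U / k = 2.096 / 2 = 1.048
margin = |USL - x| = |130.02 - 127.934| = 2.086
z = margin / u = 2.086 / 1.048
z = 1.9905

1.9905


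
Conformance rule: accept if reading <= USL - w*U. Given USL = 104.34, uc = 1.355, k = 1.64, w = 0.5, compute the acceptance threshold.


U = k * uc = 1.64 * 1.355 = 2.2222
guard band g = w * U = 0.5 * 2.2222 = 1.1111
AL = USL - g = 104.34 - 1.1111
AL = 103.2289

103.2289


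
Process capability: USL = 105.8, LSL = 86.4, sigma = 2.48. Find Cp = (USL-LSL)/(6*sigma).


Cp = (USL - LSL) / (6 * sigma)
= (105.8 - 86.4) / (6 * 2.48)
= 19.4000 / 14.8800
= 1.3038

1.3038


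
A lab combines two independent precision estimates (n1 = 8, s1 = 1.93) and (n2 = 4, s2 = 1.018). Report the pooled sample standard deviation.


s_p = sqrt(((n1-1)*s1^2 + (n2-1)*s2^2) / (n1+n2-2))
numerator = (8-1)*1.93^2 + (4-1)*1.018^2 = 26.0743 + 3.108972 = 29.183272
denominator = 8 + 4 - 2 = 10
s_p^2 = 29.183272 / 10 = 2.9183272
s_p = sqrt(2.9183272) = 1.7083

1.7083


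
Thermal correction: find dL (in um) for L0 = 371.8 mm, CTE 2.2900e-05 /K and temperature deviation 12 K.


dL = L * alpha * dT
= 371.8 * 2.2900e-05 * 12
= 0.1021706 mm
dL_um = 0.1021706 * 1000 = 102.1706 um

102.1706


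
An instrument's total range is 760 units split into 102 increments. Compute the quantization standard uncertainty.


resolution = range / divisions
resolution = 760 / 102 = 7.4509804
u_res = resolution / (2*sqrt(3))
u_res = 7.4509804 / 3.4641016
u_res = 2.1509

2.1509


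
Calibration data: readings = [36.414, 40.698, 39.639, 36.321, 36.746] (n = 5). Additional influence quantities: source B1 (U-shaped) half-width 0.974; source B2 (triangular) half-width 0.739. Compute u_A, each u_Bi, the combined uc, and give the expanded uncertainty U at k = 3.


mean = (36.414 + 40.698 + 39.639 + 36.321 + 36.746) / 5 = 37.9636
s = sqrt(sum((x - mean)^2)/(n-1)) = 2.0534029
u_A = s / sqrt(n) = 2.0534029 / sqrt(5) = 0.91830969
u_B1 = 0.974 / sqrt(2) = 0.688722
u_B2 = 0.739 / sqrt(6) = 0.30169549
uc = sqrt(0.91830969^2 + 0.688722^2 + 0.30169549^2) = 1.186866
U = k * uc = 3 * 1.186866
U = 3.5606

3.5606


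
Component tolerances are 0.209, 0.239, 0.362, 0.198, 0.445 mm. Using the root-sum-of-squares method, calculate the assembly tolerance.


RSS = sqrt(0.209^2 + 0.239^2 + 0.362^2 + 0.198^2 + 0.445^2)
= sqrt(0.469075)
= 0.6849

0.6849


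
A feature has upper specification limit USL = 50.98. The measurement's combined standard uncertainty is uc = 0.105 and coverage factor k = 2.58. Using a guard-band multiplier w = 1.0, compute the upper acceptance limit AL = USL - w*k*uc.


U = k * uc = 2.58 * 0.105 = 0.2709
guard band g = w * U = 1.0 * 0.2709 = 0.2709
AL = USL - g = 50.98 - 0.2709
AL = 50.7091

50.7091


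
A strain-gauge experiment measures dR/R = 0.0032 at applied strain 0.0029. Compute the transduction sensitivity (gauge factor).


GF = (dR/R) / epsilon
= 0.0032 / 0.0029
= 1.1034

1.1034


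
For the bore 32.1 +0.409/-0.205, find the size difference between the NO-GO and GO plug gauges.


GO = nominal - lower_tol (smallest hole = maximum material condition)
GO = 32.1 - 0.205 = 31.895
NO-GO = nominal + upper_tol (largest hole = least material condition)
NO-GO = 32.1 + 0.409 = 32.509
spread = NO-GO - GO = 32.509 - 31.895 = 0.6140

0.6140


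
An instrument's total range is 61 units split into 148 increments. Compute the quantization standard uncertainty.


resolution = range / divisions
resolution = 61 / 148 = 0.41216216
u_res = resolution / (2*sqrt(3))
u_res = 0.41216216 / 3.4641016
u_res = 0.1190

0.1190


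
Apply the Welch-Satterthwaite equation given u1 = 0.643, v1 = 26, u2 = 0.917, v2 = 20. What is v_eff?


uc = sqrt(u1^2 + u2^2) = sqrt(0.643^2 + 0.917^2) = 1.1199723
v_eff = uc^4 / (u1^4/v1 + u2^4/v2)
= 1.1199723^4 / (0.643^4/26 + 0.917^4/20)
= 1.5733637 / 0.041929334
v_eff = 37.5242

37.5242


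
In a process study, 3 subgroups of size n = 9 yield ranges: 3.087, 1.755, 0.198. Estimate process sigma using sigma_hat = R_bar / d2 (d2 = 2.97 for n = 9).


R_bar = (3.087 + 1.755 + 0.198) / 3
R_bar = 5.04 / 3 = 1.68
sigma_hat = R_bar / d2 = 1.68 / 2.97 = 0.5657

0.5657


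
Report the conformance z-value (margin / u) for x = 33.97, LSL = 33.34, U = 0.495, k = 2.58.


u = U / k = 0.495 / 2.58 = 0.19186047
margin = |LSL - x| = |33.34 - 33.97| = 0.63
z = margin / u = 0.63 / 0.19186047
z = 3.2836

3.2836


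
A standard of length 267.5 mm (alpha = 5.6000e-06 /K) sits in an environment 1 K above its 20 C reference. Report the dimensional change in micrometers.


dL = L * alpha * dT
= 267.5 * 5.6000e-06 * 1
= 0.0014980 mm
dL_um = 0.0014980 * 1000 = 1.4980 um

1.4980


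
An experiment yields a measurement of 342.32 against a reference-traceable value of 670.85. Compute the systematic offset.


Systematic error = measured - true
= 342.32 - 670.85
= -328.5300

-328.5300


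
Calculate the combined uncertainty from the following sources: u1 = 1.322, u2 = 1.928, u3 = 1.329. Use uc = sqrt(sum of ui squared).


uc = sqrt(1.322^2 + 1.928^2 + 1.329^2)
uc = sqrt(7.231109)
uc = 2.6891

2.6891


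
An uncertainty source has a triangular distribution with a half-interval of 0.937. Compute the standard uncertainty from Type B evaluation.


u_B = half_width / sqrt(6)
u_B = 0.937 / 2.4494897
u_B = 0.3825

0.3825


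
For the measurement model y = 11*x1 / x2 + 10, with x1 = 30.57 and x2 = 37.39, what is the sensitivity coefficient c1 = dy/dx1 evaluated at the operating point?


y = 11*x1 / x2 + 10
dy/dx1 = 11/x2
Evaluate at x2 = 37.39: c1 = 11 / 37.39
c1 = 0.2942

0.2942


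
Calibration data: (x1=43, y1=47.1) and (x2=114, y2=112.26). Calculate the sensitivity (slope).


slope = (y2 - y1) / (x2 - x1)
= (112.26 - 47.1) / (114 - 43)
= 65.1600 / 71
= 0.9177

0.9177


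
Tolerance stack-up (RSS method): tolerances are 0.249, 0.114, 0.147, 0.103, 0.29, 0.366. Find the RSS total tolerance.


RSS = sqrt(0.249^2 + 0.114^2 + 0.147^2 + 0.103^2 + 0.29^2 + 0.366^2)
= sqrt(0.325271)
= 0.5703

0.5703


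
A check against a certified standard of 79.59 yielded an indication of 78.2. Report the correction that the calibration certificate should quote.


Correction = standard - reading
= 79.59 - 78.2
= 1.3900

1.3900


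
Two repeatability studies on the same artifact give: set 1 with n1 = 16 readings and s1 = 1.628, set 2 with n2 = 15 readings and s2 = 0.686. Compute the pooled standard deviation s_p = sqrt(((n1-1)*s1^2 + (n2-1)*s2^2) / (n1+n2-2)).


s_p = sqrt(((n1-1)*s1^2 + (n2-1)*s2^2) / (n1+n2-2))
numerator = (16-1)*1.628^2 + (15-1)*0.686^2 = 39.75576 + 6.588344 = 46.344104
denominator = 16 + 15 - 2 = 29
s_p^2 = 46.344104 / 29 = 1.5980726
s_p = sqrt(1.5980726) = 1.2641

1.2641


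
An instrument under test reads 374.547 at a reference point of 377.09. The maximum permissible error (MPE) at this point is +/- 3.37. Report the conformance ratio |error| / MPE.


e = indication - reference = 374.547 - 377.09 = -2.5430
|e| = 2.5430
ratio = |e| / MPE = 2.5430 / 3.37
ratio = 0.7546

0.7546


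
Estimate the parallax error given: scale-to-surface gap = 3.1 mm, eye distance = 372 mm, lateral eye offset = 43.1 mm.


error = h * offset / d
= 3.1 * 43.1 / 372
= 0.3592

0.3592


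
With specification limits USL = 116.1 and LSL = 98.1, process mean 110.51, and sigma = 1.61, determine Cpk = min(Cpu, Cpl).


Cpu = (USL - mean) / (3*sigma) = (116.1 - 110.51) / (3*1.61) = 1.1573
Cpl = (mean - LSL) / (3*sigma) = (110.51 - 98.1) / (3*1.61) = 2.5694
Cpk = min(Cpu, Cpl) = 1.1573

1.1573


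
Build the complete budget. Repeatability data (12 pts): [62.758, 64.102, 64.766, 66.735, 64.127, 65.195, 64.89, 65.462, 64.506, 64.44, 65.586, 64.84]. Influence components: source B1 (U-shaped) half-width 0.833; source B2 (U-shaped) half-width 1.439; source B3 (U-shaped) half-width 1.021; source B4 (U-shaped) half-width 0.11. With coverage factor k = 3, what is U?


mean = (62.758 + 64.102 + 64.766 + 66.735 + 64.127 + 65.195 + 64.89 + 65.462 + 64.506 + 64.44 + 65.586 + 64.84) / 12 = 64.78391667
s = sqrt(sum((x - mean)^2)/(n-1)) = 0.96718781
u_A = s / sqrt(n) = 0.96718781 / sqrt(12) = 0.27920307
u_B1 = 0.833 / sqrt(2) = 0.58901995
u_B2 = 1.439 / sqrt(2) = 1.0175267
u_B3 = 1.021 / sqrt(2) = 0.72195602
u_B4 = 0.11 / sqrt(2) = 0.077781746
uc = sqrt(0.27920307^2 + 0.58901995^2 + 1.0175267^2 + 0.72195602^2 + 0.077781746^2) = 1.4097978
U = k * uc = 3 * 1.4097978
U = 4.2294

4.2294


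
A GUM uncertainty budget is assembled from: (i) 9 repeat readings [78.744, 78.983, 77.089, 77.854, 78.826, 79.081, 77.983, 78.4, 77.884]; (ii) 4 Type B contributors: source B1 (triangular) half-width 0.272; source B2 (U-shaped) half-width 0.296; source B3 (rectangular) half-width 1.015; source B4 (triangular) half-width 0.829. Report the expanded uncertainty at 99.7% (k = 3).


mean = (78.744 + 78.983 + 77.089 + 77.854 + 78.826 + 79.081 + 77.983 + 78.4 + 77.884) / 9 = 78.316
s = sqrt(sum((x - mean)^2)/(n-1)) = 0.66114862
u_A = s / sqrt(n) = 0.66114862 / sqrt(9) = 0.22038287
u_B1 = 0.272 / sqrt(6) = 0.11104354
u_B2 = 0.296 / sqrt(2) = 0.20930361
u_B3 = 1.015 / sqrt(3) = 0.58601052
u_B4 = 0.829 / sqrt(6) = 0.33843783
uc = sqrt(0.22038287^2 + 0.11104354^2 + 0.20930361^2 + 0.58601052^2 + 0.33843783^2) = 0.75010384
U = k * uc = 3 * 0.75010384
U = 2.2503

2.2503


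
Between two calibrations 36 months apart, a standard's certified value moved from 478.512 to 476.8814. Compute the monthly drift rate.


rate = (v2 - v1) / months
= (476.8814 - 478.512) / 36
= -1.6306 / 36
= -0.0453

-0.0453


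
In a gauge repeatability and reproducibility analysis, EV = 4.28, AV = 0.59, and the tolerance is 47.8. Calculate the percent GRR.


GRR = sqrt(EV^2 + AV^2) = sqrt(4.28^2 + 0.59^2) = 4.3204745
%GRR = GRR / tol * 100 = 4.3204745 / 47.8 * 100
%GRR = 9.0386

9.0386


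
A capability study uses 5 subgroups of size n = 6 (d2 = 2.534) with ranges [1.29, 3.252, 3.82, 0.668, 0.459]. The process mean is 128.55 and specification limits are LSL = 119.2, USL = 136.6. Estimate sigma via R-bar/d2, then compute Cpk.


R_bar = (1.29 + 3.252 + 3.82 + 0.668 + 0.459) / 5 = 1.8978
sigma = R_bar / d2 = 1.8978 / 2.534 = 0.74893449
Cp = (USL - LSL)/(6*sigma) = (136.6 - 119.2)/(6*0.74893449) = 3.8722
Cpu = (136.6 - 128.55)/(3*0.74893449) = 3.5829
Cpl = (128.55 - 119.2)/(3*0.74893449) = 4.1615
Cpk = min(Cpu, Cpl) = 3.5829

3.5829


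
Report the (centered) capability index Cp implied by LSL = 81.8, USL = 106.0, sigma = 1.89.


Cp = (USL - LSL) / (6 * sigma)
= (106.0 - 81.8) / (6 * 1.89)
= 24.2000 / 11.3400
= 2.1340

2.1340


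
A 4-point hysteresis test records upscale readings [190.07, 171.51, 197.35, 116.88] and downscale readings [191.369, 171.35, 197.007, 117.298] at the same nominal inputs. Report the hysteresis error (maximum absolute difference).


|190.07 - 191.369| = 1.2990
|171.51 - 171.35| = 0.1600
|197.35 - 197.007| = 0.3430
|116.88 - 117.298| = 0.4180
hysteresis = max(diffs) = 1.2990

1.2990


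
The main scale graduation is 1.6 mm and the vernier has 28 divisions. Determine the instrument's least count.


LC = MSD / n_div
= 1.6 / 28
= 0.0571

0.0571


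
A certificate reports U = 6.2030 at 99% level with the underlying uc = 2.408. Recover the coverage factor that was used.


k = U / uc
k = 6.2030 / 2.408
k = 2.576

2.576


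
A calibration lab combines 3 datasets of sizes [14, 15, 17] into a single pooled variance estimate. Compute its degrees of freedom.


nu = sum_i (n_i - 1)
nu = ((14 - 1) + (15 - 1) + (17 - 1))
nu = 13 + 14 + 16
nu = 43

43


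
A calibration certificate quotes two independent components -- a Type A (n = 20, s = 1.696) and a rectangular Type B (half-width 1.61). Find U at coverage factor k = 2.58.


u_A = s / sqrt(n) = 1.696 / sqrt(20) = 0.37923713
u_B = half_width / sqrt(3) = 1.61 / sqrt(3) = 0.92953393
uc = sqrt(u_A^2 + u_B^2) = sqrt(0.37923713^2 + 0.92953393^2) = 1.0039194
U = k * uc = 2.58 * 1.0039194
U = 2.5901

2.5901


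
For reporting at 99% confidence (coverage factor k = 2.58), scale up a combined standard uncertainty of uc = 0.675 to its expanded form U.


U = k * uc
U = 2.58 * 0.675
U = 1.7415

1.7415


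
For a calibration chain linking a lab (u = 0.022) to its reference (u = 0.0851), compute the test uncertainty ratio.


TUR = u_lab / u_ref
= 0.022 / 0.0851
= 0.2585

0.2585


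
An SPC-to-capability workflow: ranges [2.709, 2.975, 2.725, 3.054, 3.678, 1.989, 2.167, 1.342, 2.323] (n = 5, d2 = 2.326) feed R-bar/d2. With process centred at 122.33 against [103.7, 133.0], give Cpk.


R_bar = (2.709 + 2.975 + 2.725 + 3.054 + 3.678 + 1.989 + 2.167 + 1.342 + 2.323) / 9 = 2.5513333
sigma = R_bar / d2 = 2.5513333 / 2.326 = 1.0968759
Cp = (USL - LSL)/(6*sigma) = (133.0 - 103.7)/(6*1.0968759) = 4.4520
Cpu = (133.0 - 122.33)/(3*1.0968759) = 3.2425
Cpl = (122.33 - 103.7)/(3*1.0968759) = 5.6615
Cpk = min(Cpu, Cpl) = 3.2425

3.2425


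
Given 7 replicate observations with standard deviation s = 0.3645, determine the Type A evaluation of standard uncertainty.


u_A = s / sqrt(n)
u_A = 0.3645 / sqrt(7)
u_A = 0.3645 / 2.6457513
u_A = 0.1378

0.1378


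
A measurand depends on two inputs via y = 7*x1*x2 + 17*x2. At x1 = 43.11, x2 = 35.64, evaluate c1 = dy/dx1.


y = 7*x1*x2 + 17*x2
dy/dx1 = 7*x2
Evaluate at x2 = 35.64: c1 = 7 * 35.64
c1 = 249.4800

249.4800


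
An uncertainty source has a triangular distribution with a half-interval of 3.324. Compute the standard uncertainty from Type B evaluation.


u_B = half_width / sqrt(6)
u_B = 3.324 / 2.4494897
u_B = 1.3570

1.3570


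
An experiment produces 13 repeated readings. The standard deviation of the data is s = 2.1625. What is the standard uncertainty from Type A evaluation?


u_A = s / sqrt(n)
u_A = 2.1625 / sqrt(13)
u_A = 2.1625 / 3.6055513
u_A = 0.5998

0.5998


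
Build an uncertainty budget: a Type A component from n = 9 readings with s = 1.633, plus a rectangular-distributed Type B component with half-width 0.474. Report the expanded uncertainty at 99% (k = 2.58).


u_A = s / sqrt(n) = 1.633 / sqrt(9) = 0.54433333
u_B = half_width / sqrt(3) = 0.474 / sqrt(3) = 0.27366403
uc = sqrt(u_A^2 + u_B^2) = sqrt(0.54433333^2 + 0.27366403^2) = 0.60925428
U = k * uc = 2.58 * 0.60925428
U = 1.5719

1.5719


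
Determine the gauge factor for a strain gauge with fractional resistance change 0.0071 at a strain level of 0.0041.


GF = (dR/R) / epsilon
= 0.0071 / 0.0041
= 1.7317

1.7317


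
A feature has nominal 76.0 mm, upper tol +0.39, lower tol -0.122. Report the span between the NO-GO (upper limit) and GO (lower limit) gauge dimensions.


GO = nominal - lower_tol (smallest hole = maximum material condition)
GO = 76.0 - 0.122 = 75.878
NO-GO = nominal + upper_tol (largest hole = least material condition)
NO-GO = 76.0 + 0.39 = 76.39
spread = NO-GO - GO = 76.39 - 75.878 = 0.5120

0.5120


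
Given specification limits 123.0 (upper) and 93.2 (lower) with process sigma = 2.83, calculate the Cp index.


Cp = (USL - LSL) / (6 * sigma)
= (123.0 - 93.2) / (6 * 2.83)
= 29.8000 / 16.9800
= 1.7550

1.7550


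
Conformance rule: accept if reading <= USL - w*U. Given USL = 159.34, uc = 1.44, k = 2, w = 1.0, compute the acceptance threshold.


U = k * uc = 2 * 1.44 = 2.88
guard band g = w * U = 1.0 * 2.88 = 2.88
AL = USL - g = 159.34 - 2.88
AL = 156.4600

156.4600


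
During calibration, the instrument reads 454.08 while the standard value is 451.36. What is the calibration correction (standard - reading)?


Correction = standard - reading
= 451.36 - 454.08
= -2.7200

-2.7200


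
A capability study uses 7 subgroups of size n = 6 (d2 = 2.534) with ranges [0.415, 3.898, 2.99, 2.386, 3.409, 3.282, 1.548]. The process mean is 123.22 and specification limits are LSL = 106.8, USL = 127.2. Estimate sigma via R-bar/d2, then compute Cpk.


R_bar = (0.415 + 3.898 + 2.99 + 2.386 + 3.409 + 3.282 + 1.548) / 7 = 2.5611429
sigma = R_bar / d2 = 2.5611429 / 2.534 = 1.0107115
Cp = (USL - LSL)/(6*sigma) = (127.2 - 106.8)/(6*1.0107115) = 3.3640
Cpu = (127.2 - 123.22)/(3*1.0107115) = 1.3126
Cpl = (123.22 - 106.8)/(3*1.0107115) = 5.4153
Cpk = min(Cpu, Cpl) = 1.3126

1.3126


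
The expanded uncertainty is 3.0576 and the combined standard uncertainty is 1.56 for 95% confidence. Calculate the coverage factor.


k = U / uc
k = 3.0576 / 1.56
k = 1.96

1.96


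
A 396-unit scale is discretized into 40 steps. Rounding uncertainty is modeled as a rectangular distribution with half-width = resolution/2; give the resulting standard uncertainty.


resolution = range / divisions
resolution = 396 / 40 = 9.9
u_res = resolution / (2*sqrt(3))
u_res = 9.9 / 3.4641016
u_res = 2.8579

2.8579


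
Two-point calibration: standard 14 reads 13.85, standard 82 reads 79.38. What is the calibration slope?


slope = (y2 - y1) / (x2 - x1)
= (79.38 - 13.85) / (82 - 14)
= 65.5300 / 68
= 0.9637

0.9637


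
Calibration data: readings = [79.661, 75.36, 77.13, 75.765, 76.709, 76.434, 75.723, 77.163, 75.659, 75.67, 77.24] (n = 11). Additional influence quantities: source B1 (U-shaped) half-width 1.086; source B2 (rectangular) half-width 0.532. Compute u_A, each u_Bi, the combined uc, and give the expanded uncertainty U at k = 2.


mean = (79.661 + 75.36 + 77.13 + 75.765 + 76.709 + 76.434 + 75.723 + 77.163 + 75.659 + 75.67 + 77.24) / 11 = 76.59218182
s = sqrt(sum((x - mean)^2)/(n-1)) = 1.2316773
u_A = s / sqrt(n) = 1.2316773 / sqrt(11) = 0.37136468
u_B1 = 1.086 / sqrt(2) = 0.76791796
u_B2 = 0.532 / sqrt(3) = 0.30715034
uc = sqrt(0.37136468^2 + 0.76791796^2 + 0.30715034^2) = 0.90661516
U = k * uc = 2 * 0.90661516
U = 1.8132

1.8132


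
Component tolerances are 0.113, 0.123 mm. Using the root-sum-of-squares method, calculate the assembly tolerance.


RSS = sqrt(0.113^2 + 0.123^2)
= sqrt(0.027898)
= 0.1670

0.1670


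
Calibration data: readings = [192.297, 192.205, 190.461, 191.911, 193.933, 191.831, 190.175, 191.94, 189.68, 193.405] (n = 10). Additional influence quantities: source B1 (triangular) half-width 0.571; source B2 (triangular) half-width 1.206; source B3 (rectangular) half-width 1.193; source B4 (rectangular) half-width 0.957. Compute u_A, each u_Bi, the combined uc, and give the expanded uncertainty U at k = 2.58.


mean = (192.297 + 192.205 + 190.461 + 191.911 + 193.933 + 191.831 + 190.175 + 191.94 + 189.68 + 193.405) / 10 = 191.7838
s = sqrt(sum((x - mean)^2)/(n-1)) = 1.3537992
u_A = s / sqrt(n) = 1.3537992 / sqrt(10) = 0.4281089
u_B1 = 0.571 / sqrt(6) = 0.23310977
u_B2 = 1.206 / sqrt(6) = 0.49234744
u_B3 = 1.193 / sqrt(3) = 0.68877887
u_B4 = 0.957 / sqrt(3) = 0.55252421
uc = sqrt(0.4281089^2 + 0.23310977^2 + 0.49234744^2 + 0.68877887^2 + 0.55252421^2) = 1.1223737
U = k * uc = 2.58 * 1.1223737
U = 2.8957

2.8957


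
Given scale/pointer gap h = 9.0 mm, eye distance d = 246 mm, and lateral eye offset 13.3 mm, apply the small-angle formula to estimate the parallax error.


error = h * offset / d
= 9.0 * 13.3 / 246
= 0.4866

0.4866


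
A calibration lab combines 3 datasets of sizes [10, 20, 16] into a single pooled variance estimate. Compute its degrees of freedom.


nu = sum_i (n_i - 1)
nu = ((10 - 1) + (20 - 1) + (16 - 1))
nu = 9 + 19 + 15
nu = 43

43


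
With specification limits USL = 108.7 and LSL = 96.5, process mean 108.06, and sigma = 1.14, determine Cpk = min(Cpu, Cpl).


Cpu = (USL - mean) / (3*sigma) = (108.7 - 108.06) / (3*1.14) = 0.1871
Cpl = (mean - LSL) / (3*sigma) = (108.06 - 96.5) / (3*1.14) = 3.3801
Cpk = min(Cpu, Cpl) = 0.1871

0.1871


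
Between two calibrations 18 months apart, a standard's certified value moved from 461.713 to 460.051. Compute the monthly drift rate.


rate = (v2 - v1) / months
= (460.051 - 461.713) / 18
= -1.6620 / 18
= -0.0923

-0.0923


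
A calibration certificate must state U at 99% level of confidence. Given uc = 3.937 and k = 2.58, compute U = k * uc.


U = k * uc
U = 2.58 * 3.937
U = 10.1575

10.1575


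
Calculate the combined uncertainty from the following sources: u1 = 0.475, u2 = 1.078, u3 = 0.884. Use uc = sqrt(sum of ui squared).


uc = sqrt(0.475^2 + 1.078^2 + 0.884^2)
uc = sqrt(2.169165)
uc = 1.4728

1.4728


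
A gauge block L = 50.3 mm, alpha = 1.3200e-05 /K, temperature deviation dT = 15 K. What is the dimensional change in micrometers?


dL = L * alpha * dT
= 50.3 * 1.3200e-05 * 15
= 0.0099594 mm
dL_um = 0.0099594 * 1000 = 9.9594 um

9.9594


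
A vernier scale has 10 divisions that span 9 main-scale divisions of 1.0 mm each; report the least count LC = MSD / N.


LC = MSD / n_div
= 1.0 / 10
= 0.1000

0.1000


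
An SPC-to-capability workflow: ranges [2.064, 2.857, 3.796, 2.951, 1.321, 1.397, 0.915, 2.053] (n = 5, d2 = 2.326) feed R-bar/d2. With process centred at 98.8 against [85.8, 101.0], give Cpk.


R_bar = (2.064 + 2.857 + 3.796 + 2.951 + 1.321 + 1.397 + 0.915 + 2.053) / 8 = 2.16925
sigma = R_bar / d2 = 2.16925 / 2.326 = 0.93260963
Cp = (USL - LSL)/(6*sigma) = (101.0 - 85.8)/(6*0.93260963) = 2.7164
Cpu = (101.0 - 98.8)/(3*0.93260963) = 0.7863
Cpl = (98.8 - 85.8)/(3*0.93260963) = 4.6465
Cpk = min(Cpu, Cpl) = 0.7863

0.7863


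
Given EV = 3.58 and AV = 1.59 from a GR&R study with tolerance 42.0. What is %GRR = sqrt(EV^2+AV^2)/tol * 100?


GRR = sqrt(EV^2 + AV^2) = sqrt(3.58^2 + 1.59^2) = 3.9172056
%GRR = GRR / tol * 100 = 3.9172056 / 42.0 * 100
%GRR = 9.3267

9.3267


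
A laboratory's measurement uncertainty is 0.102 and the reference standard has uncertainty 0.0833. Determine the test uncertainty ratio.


TUR = u_lab / u_ref
= 0.102 / 0.0833
= 1.2245

1.2245


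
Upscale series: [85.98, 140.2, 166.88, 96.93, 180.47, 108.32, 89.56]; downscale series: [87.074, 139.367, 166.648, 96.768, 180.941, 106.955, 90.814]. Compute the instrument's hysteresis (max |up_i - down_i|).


|85.98 - 87.074| = 1.0940
|140.2 - 139.367| = 0.8330
|166.88 - 166.648| = 0.2320
|96.93 - 96.768| = 0.1620
|180.47 - 180.941| = 0.4710
|108.32 - 106.955| = 1.3650
|89.56 - 90.814| = 1.2540
hysteresis = max(diffs) = 1.3650

1.3650


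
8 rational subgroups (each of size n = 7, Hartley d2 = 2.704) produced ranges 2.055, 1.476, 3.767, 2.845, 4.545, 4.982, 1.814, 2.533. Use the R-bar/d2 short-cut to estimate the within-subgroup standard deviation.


R_bar = (2.055 + 1.476 + 3.767 + 2.845 + 4.545 + 4.982 + 1.814 + 2.533) / 8
R_bar = 24.017 / 8 = 3.002125
sigma_hat = R_bar / d2 = 3.002125 / 2.704 = 1.1103

1.1103


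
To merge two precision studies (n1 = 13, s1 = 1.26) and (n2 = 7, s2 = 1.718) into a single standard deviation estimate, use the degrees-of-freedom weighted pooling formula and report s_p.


s_p = sqrt(((n1-1)*s1^2 + (n2-1)*s2^2) / (n1+n2-2))
numerator = (13-1)*1.26^2 + (7-1)*1.718^2 = 19.0512 + 17.709144 = 36.760344
denominator = 13 + 7 - 2 = 18
s_p^2 = 36.760344 / 18 = 2.0422413
s_p = sqrt(2.0422413) = 1.4291

1.4291


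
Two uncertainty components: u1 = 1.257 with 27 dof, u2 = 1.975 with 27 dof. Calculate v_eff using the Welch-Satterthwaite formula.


uc = sqrt(u1^2 + u2^2) = sqrt(1.257^2 + 1.975^2) = 2.3410839
v_eff = uc^4 / (u1^4/v1 + u2^4/v2)
= 2.3410839^4 / (1.257^4/27 + 1.975^4/27)
= 30.037786 / 0.6559789
v_eff = 45.7908

45.7908


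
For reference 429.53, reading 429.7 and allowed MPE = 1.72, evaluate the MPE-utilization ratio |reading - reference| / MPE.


e = indication - reference = 429.7 - 429.53 = 0.1700
|e| = 0.1700
ratio = |e| / MPE = 0.1700 / 1.72
ratio = 0.0988

0.0988


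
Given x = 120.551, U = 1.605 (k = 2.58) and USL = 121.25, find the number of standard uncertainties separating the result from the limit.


u = U / k = 1.605 / 2.58 = 0.62209302
margin = |USL - x| = |121.25 - 120.551| = 0.699
z = margin / u = 0.699 / 0.62209302
z = 1.1236

1.1236


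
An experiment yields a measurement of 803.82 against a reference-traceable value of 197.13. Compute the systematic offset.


Systematic error = measured - true
= 803.82 - 197.13
= 606.6900

606.6900


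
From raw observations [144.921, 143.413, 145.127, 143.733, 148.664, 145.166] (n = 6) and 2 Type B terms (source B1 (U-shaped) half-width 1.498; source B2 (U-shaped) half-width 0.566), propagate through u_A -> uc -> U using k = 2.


mean = (144.921 + 143.413 + 145.127 + 143.733 + 148.664 + 145.166) / 6 = 145.1706667
s = sqrt(sum((x - mean)^2)/(n-1)) = 1.8667575
u_A = s / sqrt(n) = 1.8667575 / sqrt(6) = 0.76210056
u_B1 = 1.498 / sqrt(2) = 1.059246
u_B2 = 0.566 / sqrt(2) = 0.40022244
uc = sqrt(0.76210056^2 + 1.059246^2 + 0.40022244^2) = 1.3649093
U = k * uc = 2 * 1.3649093
U = 2.7298

2.7298


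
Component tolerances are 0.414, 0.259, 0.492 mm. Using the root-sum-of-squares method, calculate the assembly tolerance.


RSS = sqrt(0.414^2 + 0.259^2 + 0.492^2)
= sqrt(0.480541)
= 0.6932

0.6932


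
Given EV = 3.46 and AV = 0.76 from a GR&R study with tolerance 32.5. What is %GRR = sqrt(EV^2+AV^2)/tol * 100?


GRR = sqrt(EV^2 + AV^2) = sqrt(3.46^2 + 0.76^2) = 3.542485
%GRR = GRR / tol * 100 = 3.542485 / 32.5 * 100
%GRR = 10.9000

10.9000


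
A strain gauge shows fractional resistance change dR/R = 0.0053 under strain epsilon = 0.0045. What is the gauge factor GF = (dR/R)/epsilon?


GF = (dR/R) / epsilon
= 0.0053 / 0.0045
= 1.1778

1.1778


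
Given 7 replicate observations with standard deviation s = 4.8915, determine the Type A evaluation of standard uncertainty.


u_A = s / sqrt(n)
u_A = 4.8915 / sqrt(7)
u_A = 4.8915 / 2.6457513
u_A = 1.8488

1.8488


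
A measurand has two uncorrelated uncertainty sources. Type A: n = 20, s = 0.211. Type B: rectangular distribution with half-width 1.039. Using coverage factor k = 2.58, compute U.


u_A = s / sqrt(n) = 0.211 / sqrt(20) = 0.047181034
u_B = half_width / sqrt(3) = 1.039 / sqrt(3) = 0.59986693
uc = sqrt(u_A^2 + u_B^2) = sqrt(0.047181034^2 + 0.59986693^2) = 0.60171952
U = k * uc = 2.58 * 0.60171952
U = 1.5524

1.5524


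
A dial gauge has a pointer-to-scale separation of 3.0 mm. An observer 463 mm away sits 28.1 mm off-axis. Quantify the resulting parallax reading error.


error = h * offset / d
= 3.0 * 28.1 / 463
= 0.1821

0.1821


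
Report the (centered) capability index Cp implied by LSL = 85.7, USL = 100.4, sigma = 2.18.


Cp = (USL - LSL) / (6 * sigma)
= (100.4 - 85.7) / (6 * 2.18)
= 14.7000 / 13.0800
= 1.1239

1.1239


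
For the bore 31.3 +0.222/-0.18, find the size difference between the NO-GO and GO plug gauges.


GO = nominal - lower_tol (smallest hole = maximum material condition)
GO = 31.3 - 0.18 = 31.12
NO-GO = nominal + upper_tol (largest hole = least material condition)
NO-GO = 31.3 + 0.222 = 31.522
spread = NO-GO - GO = 31.522 - 31.12 = 0.4020

0.4020


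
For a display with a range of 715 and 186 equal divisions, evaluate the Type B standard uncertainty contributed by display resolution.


resolution = range / divisions
resolution = 715 / 186 = 3.844086
u_res = resolution / (2*sqrt(3))
u_res = 3.844086 / 3.4641016
u_res = 1.1097

1.1097


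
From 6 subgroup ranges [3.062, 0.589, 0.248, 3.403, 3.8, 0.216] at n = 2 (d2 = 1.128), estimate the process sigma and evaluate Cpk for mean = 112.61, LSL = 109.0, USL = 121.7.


R_bar = (3.062 + 0.589 + 0.248 + 3.403 + 3.8 + 0.216) / 6 = 1.8863333
sigma = R_bar / d2 = 1.8863333 / 1.128 = 1.6722813
Cp = (USL - LSL)/(6*sigma) = (121.7 - 109.0)/(6*1.6722813) = 1.2657
Cpu = (121.7 - 112.61)/(3*1.6722813) = 1.8119
Cpl = (112.61 - 109.0)/(3*1.6722813) = 0.7196
Cpk = min(Cpu, Cpl) = 0.7196

0.7196


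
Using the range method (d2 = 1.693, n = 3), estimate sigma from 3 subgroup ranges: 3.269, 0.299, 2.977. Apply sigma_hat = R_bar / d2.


R_bar = (3.269 + 0.299 + 2.977) / 3
R_bar = 6.545 / 3 = 2.1816667
sigma_hat = R_bar / d2 = 2.1816667 / 1.693 = 1.2886

1.2886


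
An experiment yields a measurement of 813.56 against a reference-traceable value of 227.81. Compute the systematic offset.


Systematic error = measured - true
= 813.56 - 227.81
= 585.7500

585.7500


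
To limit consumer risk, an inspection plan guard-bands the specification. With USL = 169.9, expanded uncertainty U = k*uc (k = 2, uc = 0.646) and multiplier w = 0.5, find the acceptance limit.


U = k * uc = 2 * 0.646 = 1.292
guard band g = w * U = 0.5 * 1.292 = 0.646
AL = USL - g = 169.9 - 0.646
AL = 169.2540

169.2540


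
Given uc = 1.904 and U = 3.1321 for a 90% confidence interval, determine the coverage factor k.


k = U / uc
k = 3.1321 / 1.904
k = 1.645

1.645


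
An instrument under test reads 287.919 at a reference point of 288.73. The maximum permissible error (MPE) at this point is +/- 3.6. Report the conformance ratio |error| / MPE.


e = indication - reference = 287.919 - 288.73 = -0.8110
|e| = 0.8110
ratio = |e| / MPE = 0.8110 / 3.6
ratio = 0.2253

0.2253


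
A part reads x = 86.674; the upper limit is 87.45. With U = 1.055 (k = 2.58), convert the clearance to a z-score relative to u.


u = U / k = 1.055 / 2.58 = 0.40891473
margin = |USL - x| = |87.45 - 86.674| = 0.776
z = margin / u = 0.776 / 0.40891473
z = 1.8977

1.8977


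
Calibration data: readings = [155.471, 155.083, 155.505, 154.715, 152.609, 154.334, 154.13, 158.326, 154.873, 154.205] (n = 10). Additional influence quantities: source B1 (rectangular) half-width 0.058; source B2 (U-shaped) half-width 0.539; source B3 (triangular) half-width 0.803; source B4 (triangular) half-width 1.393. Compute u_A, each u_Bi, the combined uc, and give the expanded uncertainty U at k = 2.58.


mean = (155.471 + 155.083 + 155.505 + 154.715 + 152.609 + 154.334 + 154.13 + 158.326 + 154.873 + 154.205) / 10 = 154.9251
s = sqrt(sum((x - mean)^2)/(n-1)) = 1.4581818
u_A = s / sqrt(n) = 1.4581818 / sqrt(10) = 0.46111757
u_B1 = 0.058 / sqrt(3) = 0.033486316
u_B2 = 0.539 / sqrt(2) = 0.38113056
u_B3 = 0.803 / sqrt(6) = 0.32782338
u_B4 = 1.393 / sqrt(6) = 0.56868987
uc = sqrt(0.46111757^2 + 0.033486316^2 + 0.38113056^2 + 0.32782338^2 + 0.56868987^2) = 0.8887562
U = k * uc = 2.58 * 0.8887562
U = 2.2930

2.2930


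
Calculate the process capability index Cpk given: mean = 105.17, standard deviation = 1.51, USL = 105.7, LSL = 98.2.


Cpu = (USL - mean) / (3*sigma) = (105.7 - 105.17) / (3*1.51) = 0.1170
Cpl = (mean - LSL) / (3*sigma) = (105.17 - 98.2) / (3*1.51) = 1.5386
Cpk = min(Cpu, Cpl) = 0.1170

0.1170


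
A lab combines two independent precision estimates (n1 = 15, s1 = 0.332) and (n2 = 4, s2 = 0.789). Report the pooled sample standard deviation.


s_p = sqrt(((n1-1)*s1^2 + (n2-1)*s2^2) / (n1+n2-2))
numerator = (15-1)*0.332^2 + (4-1)*0.789^2 = 1.543136 + 1.867563 = 3.410699
denominator = 15 + 4 - 2 = 17
s_p^2 = 3.410699 / 17 = 0.20062935
s_p = sqrt(0.20062935) = 0.4479

0.4479


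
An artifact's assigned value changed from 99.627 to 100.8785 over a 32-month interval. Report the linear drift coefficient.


rate = (v2 - v1) / months
= (100.8785 - 99.627) / 32
= 1.2515 / 32
= 0.0391

0.0391


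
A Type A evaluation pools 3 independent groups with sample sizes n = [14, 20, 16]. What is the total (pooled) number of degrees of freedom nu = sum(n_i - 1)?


nu = sum_i (n_i - 1)
nu = ((14 - 1) + (20 - 1) + (16 - 1))
nu = 13 + 19 + 15
nu = 47

47


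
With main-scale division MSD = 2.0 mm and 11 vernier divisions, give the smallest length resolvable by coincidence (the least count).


LC = MSD / n_div
= 2.0 / 11
= 0.1818

0.1818


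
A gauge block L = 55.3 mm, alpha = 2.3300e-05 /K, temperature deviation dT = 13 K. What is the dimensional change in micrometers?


dL = L * alpha * dT
= 55.3 * 2.3300e-05 * 13
= 0.0167504 mm
dL_um = 0.0167504 * 1000 = 16.7504 um

16.7504


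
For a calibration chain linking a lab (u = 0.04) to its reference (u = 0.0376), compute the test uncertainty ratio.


TUR = u_lab / u_ref
= 0.04 / 0.0376
= 1.0638

1.0638


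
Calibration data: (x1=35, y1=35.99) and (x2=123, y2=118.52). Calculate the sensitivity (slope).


slope = (y2 - y1) / (x2 - x1)
= (118.52 - 35.99) / (123 - 35)
= 82.5300 / 88
= 0.9378

0.9378


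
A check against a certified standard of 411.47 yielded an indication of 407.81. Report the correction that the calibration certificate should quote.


Correction = standard - reading
= 411.47 - 407.81
= 3.6600

3.6600


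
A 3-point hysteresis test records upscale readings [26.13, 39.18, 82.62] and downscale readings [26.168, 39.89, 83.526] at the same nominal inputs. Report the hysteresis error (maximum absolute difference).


|26.13 - 26.168| = 0.0380
|39.18 - 39.89| = 0.7100
|82.62 - 83.526| = 0.9060
hysteresis = max(diffs) = 0.9060

0.9060


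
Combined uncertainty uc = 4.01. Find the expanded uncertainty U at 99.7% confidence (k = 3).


U = k * uc
U = 3 * 4.01
U = 12.0300

12.0300


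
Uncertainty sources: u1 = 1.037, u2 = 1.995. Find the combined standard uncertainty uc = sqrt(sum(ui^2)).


uc = sqrt(1.037^2 + 1.995^2)
uc = sqrt(5.055394)
uc = 2.2484

2.2484


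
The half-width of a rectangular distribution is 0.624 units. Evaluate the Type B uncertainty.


u_B = half_width / sqrt(3)
u_B = 0.624 / 1.7320508
u_B = 0.3603

0.3603
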